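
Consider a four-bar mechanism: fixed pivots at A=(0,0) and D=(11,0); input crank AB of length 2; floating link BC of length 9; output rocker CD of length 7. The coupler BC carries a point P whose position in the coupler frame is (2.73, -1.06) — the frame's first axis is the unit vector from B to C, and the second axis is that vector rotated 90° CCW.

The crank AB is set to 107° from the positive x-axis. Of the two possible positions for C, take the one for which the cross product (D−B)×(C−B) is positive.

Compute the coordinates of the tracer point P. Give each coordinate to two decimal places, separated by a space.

A=(0,0), D=(11.00,0)
B = A + 2.00·(cos107°, sin107°) = (-0.5847, 1.9126)
|BD| = 11.7416
circle(B,9.00) ∩ circle(D,7.00): a=7.2335, h=5.3551
  candidates: C₊=(7.4244,6.0179) cross=62.877; C₋=(5.6798,-4.5492) cross=-62.877
  mode + wants cross > 0 → take C=(7.4244,6.0179) (cross=62.877)
ex = (C−B)/|BC| = (0.8899,0.4561); ey = (-0.4561,0.8899)
P = B + 2.73·ex + -1.06·ey = (2.3282,2.2146)

2.33 2.21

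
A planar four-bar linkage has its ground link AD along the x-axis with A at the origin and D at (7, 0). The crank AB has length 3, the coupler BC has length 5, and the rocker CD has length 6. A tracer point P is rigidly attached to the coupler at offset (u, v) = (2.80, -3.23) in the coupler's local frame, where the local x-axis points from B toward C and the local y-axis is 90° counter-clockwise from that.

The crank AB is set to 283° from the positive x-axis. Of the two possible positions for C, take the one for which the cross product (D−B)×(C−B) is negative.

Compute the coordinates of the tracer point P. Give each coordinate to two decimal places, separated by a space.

1.29 -7.15

A=(0,0), D=(7.00,0)
B = A + 3.00·(cos283°, sin283°) = (0.6749, -2.9231)
|BD| = 6.9679
circle(B,5.00) ∩ circle(D,6.00): a=2.6946, h=4.2118
  candidates: C₊=(1.3540,2.0305) cross=29.347; C₋=(4.8878,-5.6159) cross=-29.347
  mode - wants cross < 0 → take C=(4.8878,-5.6159) (cross=-29.347)
ex = (C−B)/|BC| = (0.8426,-0.5386); ey = (0.5386,0.8426)
P = B + 2.80·ex + -3.23·ey = (1.2945,-7.1526)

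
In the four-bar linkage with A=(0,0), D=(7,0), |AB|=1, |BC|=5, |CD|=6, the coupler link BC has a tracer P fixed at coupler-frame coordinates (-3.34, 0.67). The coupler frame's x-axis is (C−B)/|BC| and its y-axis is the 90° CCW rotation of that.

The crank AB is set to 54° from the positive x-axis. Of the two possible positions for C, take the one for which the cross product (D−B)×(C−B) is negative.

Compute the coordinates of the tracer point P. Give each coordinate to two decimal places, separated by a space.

A=(0,0), D=(7.00,0)
B = A + 1.00·(cos54°, sin54°) = (0.5878, 0.8090)
|BD| = 6.4630
circle(B,5.00) ∩ circle(D,6.00): a=2.3805, h=4.3969
  candidates: C₊=(3.5000,4.8734) cross=28.418; C₋=(2.3992,-3.8513) cross=-28.418
  mode - wants cross < 0 → take C=(2.3992,-3.8513) (cross=-28.418)
ex = (C−B)/|BC| = (0.3623,-0.9321); ey = (0.9321,0.3623)
P = B + -3.34·ex + 0.67·ey = (0.0022,4.1649)

0.00 4.16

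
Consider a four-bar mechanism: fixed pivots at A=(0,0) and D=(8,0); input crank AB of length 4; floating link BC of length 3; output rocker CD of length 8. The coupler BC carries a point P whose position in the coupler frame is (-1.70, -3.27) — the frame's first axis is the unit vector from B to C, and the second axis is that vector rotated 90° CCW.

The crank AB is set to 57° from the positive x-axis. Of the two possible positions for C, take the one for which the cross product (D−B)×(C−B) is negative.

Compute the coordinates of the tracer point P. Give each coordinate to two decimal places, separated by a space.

A=(0,0), D=(8.00,0)
B = A + 4.00·(cos57°, sin57°) = (2.1786, 3.3547)
|BD| = 6.7189
circle(B,3.00) ∩ circle(D,8.00): a=-0.7335, h=2.9089
  candidates: C₊=(2.9954,6.2413) cross=19.545; C₋=(0.0906,1.2005) cross=-19.545
  mode - wants cross < 0 → take C=(0.0906,1.2005) (cross=-19.545)
ex = (C−B)/|BC| = (-0.6960,-0.7181); ey = (0.7181,-0.6960)
P = B + -1.70·ex + -3.27·ey = (1.0137,6.8513)

1.01 6.85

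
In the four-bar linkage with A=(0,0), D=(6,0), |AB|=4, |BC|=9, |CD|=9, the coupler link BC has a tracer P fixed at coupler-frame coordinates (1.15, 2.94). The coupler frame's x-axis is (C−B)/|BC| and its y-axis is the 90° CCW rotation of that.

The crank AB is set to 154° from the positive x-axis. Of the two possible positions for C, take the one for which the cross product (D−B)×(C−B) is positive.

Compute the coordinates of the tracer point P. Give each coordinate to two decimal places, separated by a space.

A=(0,0), D=(6.00,0)
B = A + 4.00·(cos154°, sin154°) = (-3.5952, 1.7535)
|BD| = 9.7541
circle(B,9.00) ∩ circle(D,9.00): a=4.8770, h=7.5640
  candidates: C₊=(2.5622,8.3175) cross=73.780; C₋=(-0.1574,-6.5641) cross=-73.780
  mode + wants cross > 0 → take C=(2.5622,8.3175) (cross=73.780)
ex = (C−B)/|BC| = (0.6842,0.7293); ey = (-0.7293,0.6842)
P = B + 1.15·ex + 2.94·ey = (-4.9527,4.6036)

-4.95 4.60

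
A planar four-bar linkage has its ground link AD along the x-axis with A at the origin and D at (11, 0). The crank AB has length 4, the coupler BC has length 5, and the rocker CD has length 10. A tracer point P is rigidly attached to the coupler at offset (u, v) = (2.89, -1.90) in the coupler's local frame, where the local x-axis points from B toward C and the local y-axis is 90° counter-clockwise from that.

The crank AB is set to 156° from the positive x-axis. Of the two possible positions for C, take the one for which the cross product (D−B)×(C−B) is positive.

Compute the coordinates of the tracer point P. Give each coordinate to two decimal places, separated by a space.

A=(0,0), D=(11.00,0)
B = A + 4.00·(cos156°, sin156°) = (-3.6542, 1.6269)
|BD| = 14.7442
circle(B,5.00) ∩ circle(D,10.00): a=4.8287, h=1.2974
  candidates: C₊=(1.2882,2.3836) cross=19.129; C₋=(1.0019,-0.1954) cross=-19.129
  mode + wants cross > 0 → take C=(1.2882,2.3836) (cross=19.129)
ex = (C−B)/|BC| = (0.9885,0.1513); ey = (-0.1513,0.9885)
P = B + 2.89·ex + -1.90·ey = (-0.5099,0.1862)

-0.51 0.19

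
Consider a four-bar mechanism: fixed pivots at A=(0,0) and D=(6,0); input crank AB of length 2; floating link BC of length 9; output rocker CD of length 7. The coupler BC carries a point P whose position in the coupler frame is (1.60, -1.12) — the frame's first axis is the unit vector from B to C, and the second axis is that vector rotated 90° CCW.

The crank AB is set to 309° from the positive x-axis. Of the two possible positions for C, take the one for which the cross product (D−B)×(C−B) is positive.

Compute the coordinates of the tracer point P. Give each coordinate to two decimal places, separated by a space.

A=(0,0), D=(6.00,0)
B = A + 2.00·(cos309°, sin309°) = (1.2586, -1.5543)
|BD| = 4.9896
circle(B,9.00) ∩ circle(D,7.00): a=5.7015, h=6.9637
  candidates: C₊=(4.5072,6.8390) cross=34.746; C₋=(8.8457,-6.3955) cross=-34.746
  mode + wants cross > 0 → take C=(4.5072,6.8390) (cross=34.746)
ex = (C−B)/|BC| = (0.3610,0.9326); ey = (-0.9326,0.3610)
P = B + 1.60·ex + -1.12·ey = (2.8807,-0.4664)

2.88 -0.47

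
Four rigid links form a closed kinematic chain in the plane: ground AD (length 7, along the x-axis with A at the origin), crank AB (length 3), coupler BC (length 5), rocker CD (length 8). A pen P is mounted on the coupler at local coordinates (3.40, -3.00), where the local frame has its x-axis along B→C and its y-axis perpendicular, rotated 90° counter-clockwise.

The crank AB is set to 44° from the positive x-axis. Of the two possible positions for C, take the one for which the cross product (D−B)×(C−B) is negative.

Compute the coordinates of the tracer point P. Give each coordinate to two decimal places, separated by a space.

-2.26 1.06

A=(0,0), D=(7.00,0)
B = A + 3.00·(cos44°, sin44°) = (2.1580, 2.0840)
|BD| = 5.2714
circle(B,5.00) ∩ circle(D,8.00): a=-1.0635, h=4.8856
  candidates: C₊=(3.1126,6.9920) cross=25.754; C₋=(-0.7503,-1.9832) cross=-25.754
  mode - wants cross < 0 → take C=(-0.7503,-1.9832) (cross=-25.754)
ex = (C−B)/|BC| = (-0.5817,-0.8134); ey = (0.8134,-0.5817)
P = B + 3.40·ex + -3.00·ey = (-2.2599,1.0633)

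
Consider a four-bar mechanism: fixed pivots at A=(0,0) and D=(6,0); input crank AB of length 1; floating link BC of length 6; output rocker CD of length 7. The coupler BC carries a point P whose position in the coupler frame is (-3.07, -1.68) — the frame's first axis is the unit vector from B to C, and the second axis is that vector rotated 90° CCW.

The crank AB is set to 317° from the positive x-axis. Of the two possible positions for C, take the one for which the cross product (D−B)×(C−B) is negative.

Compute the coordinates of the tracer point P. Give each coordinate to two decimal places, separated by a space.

A=(0,0), D=(6.00,0)
B = A + 1.00·(cos317°, sin317°) = (0.7314, -0.6820)
|BD| = 5.3126
circle(B,6.00) ∩ circle(D,7.00): a=1.4328, h=5.8264
  candidates: C₊=(1.4043,5.2801) cross=30.953; C₋=(2.9003,-6.2763) cross=-30.953
  mode - wants cross < 0 → take C=(2.9003,-6.2763) (cross=-30.953)
ex = (C−B)/|BC| = (0.3615,-0.9324); ey = (0.9324,0.3615)
P = B + -3.07·ex + -1.68·ey = (-1.9448,1.5731)

-1.94 1.57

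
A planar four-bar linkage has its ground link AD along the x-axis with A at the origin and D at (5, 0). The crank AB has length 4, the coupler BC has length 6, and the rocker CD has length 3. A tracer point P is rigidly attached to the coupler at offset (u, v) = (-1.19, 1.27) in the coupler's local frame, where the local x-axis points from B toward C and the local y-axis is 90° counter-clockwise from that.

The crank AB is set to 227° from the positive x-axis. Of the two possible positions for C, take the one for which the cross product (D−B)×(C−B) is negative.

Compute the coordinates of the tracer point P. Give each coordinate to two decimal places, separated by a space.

A=(0,0), D=(5.00,0)
B = A + 4.00·(cos227°, sin227°) = (-2.7280, -2.9254)
|BD| = 8.2632
circle(B,6.00) ∩ circle(D,3.00): a=5.7653, h=1.6616
  candidates: C₊=(2.0757,0.6697) cross=13.730; C₋=(3.2522,-2.4383) cross=-13.730
  mode - wants cross < 0 → take C=(3.2522,-2.4383) (cross=-13.730)
ex = (C−B)/|BC| = (0.9967,0.0812); ey = (-0.0812,0.9967)
P = B + -1.19·ex + 1.27·ey = (-4.0172,-1.7562)

-4.02 -1.76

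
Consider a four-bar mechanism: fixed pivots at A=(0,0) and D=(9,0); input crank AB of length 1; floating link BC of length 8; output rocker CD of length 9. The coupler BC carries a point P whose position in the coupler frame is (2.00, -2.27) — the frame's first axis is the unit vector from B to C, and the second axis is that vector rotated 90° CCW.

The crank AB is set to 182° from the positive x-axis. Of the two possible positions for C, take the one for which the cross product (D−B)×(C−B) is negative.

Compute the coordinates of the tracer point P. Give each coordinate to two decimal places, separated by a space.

A=(0,0), D=(9.00,0)
B = A + 1.00·(cos182°, sin182°) = (-0.9994, -0.0349)
|BD| = 9.9995
circle(B,8.00) ∩ circle(D,9.00): a=4.1497, h=6.8396
  candidates: C₊=(3.1264,6.8191) cross=68.392; C₋=(3.1741,-6.8600) cross=-68.392
  mode - wants cross < 0 → take C=(3.1741,-6.8600) (cross=-68.392)
ex = (C−B)/|BC| = (0.5217,-0.8531); ey = (0.8531,0.5217)
P = B + 2.00·ex + -2.27·ey = (-1.8926,-2.9254)

-1.89 -2.93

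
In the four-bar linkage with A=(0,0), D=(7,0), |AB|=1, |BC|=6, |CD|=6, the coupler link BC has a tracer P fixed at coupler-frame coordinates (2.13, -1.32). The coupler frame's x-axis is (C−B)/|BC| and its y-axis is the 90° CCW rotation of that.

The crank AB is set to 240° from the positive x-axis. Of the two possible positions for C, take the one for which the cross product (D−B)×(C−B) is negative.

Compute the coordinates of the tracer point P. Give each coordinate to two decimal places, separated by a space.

A=(0,0), D=(7.00,0)
B = A + 1.00·(cos240°, sin240°) = (-0.5000, -0.8660)
|BD| = 7.5498
circle(B,6.00) ∩ circle(D,6.00): a=3.7749, h=4.6637
  candidates: C₊=(2.7150,4.1999) cross=35.210; C₋=(3.7850,-5.0659) cross=-35.210
  mode - wants cross < 0 → take C=(3.7850,-5.0659) (cross=-35.210)
ex = (C−B)/|BC| = (0.7142,-0.7000); ey = (0.7000,0.7142)
P = B + 2.13·ex + -1.32·ey = (0.0972,-3.2997)

0.10 -3.30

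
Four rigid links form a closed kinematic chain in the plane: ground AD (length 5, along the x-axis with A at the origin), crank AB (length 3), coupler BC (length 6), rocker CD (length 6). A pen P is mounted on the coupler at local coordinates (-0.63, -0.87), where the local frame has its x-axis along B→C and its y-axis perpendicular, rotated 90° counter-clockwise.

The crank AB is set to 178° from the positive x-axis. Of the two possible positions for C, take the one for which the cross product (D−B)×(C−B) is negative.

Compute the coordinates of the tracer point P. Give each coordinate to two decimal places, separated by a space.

-4.07 0.01

A=(0,0), D=(5.00,0)
B = A + 3.00·(cos178°, sin178°) = (-2.9982, 0.1047)
|BD| = 7.9989
circle(B,6.00) ∩ circle(D,6.00): a=3.9994, h=4.4726
  candidates: C₊=(1.0595,4.5246) cross=35.776; C₋=(0.9424,-4.4199) cross=-35.776
  mode - wants cross < 0 → take C=(0.9424,-4.4199) (cross=-35.776)
ex = (C−B)/|BC| = (0.6568,-0.7541); ey = (0.7541,0.6568)
P = B + -0.63·ex + -0.87·ey = (-4.0680,0.0084)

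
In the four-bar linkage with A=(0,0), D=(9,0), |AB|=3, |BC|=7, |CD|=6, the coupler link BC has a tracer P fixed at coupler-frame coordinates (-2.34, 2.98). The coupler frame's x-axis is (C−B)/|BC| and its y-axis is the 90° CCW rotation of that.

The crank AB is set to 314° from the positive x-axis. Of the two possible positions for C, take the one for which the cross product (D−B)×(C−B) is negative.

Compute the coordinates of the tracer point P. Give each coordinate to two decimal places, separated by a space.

1.71 1.61

A=(0,0), D=(9.00,0)
B = A + 3.00·(cos314°, sin314°) = (2.0840, -2.1580)
|BD| = 7.2449
circle(B,7.00) ∩ circle(D,6.00): a=4.5196, h=5.3454
  candidates: C₊=(4.8062,4.2910) cross=38.727; C₋=(7.9907,-5.9145) cross=-38.727
  mode - wants cross < 0 → take C=(7.9907,-5.9145) (cross=-38.727)
ex = (C−B)/|BC| = (0.8438,-0.5366); ey = (0.5366,0.8438)
P = B + -2.34·ex + 2.98·ey = (1.7086,1.6123)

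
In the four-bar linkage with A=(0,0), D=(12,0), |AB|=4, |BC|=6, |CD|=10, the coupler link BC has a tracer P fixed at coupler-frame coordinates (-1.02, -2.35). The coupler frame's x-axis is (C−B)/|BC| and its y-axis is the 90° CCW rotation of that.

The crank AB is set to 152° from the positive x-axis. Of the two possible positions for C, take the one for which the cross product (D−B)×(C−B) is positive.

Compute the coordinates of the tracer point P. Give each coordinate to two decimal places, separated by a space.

-4.18 -0.60

A=(0,0), D=(12.00,0)
B = A + 4.00·(cos152°, sin152°) = (-3.5318, 1.8779)
|BD| = 15.6449
circle(B,6.00) ∩ circle(D,10.00): a=5.7771, h=1.6204
  candidates: C₊=(2.3980,2.7931) cross=25.351; C₋=(2.0090,-0.4242) cross=-25.351
  mode + wants cross > 0 → take C=(2.3980,2.7931) (cross=25.351)
ex = (C−B)/|BC| = (0.9883,0.1525); ey = (-0.1525,0.9883)
P = B + -1.02·ex + -2.35·ey = (-4.1814,-0.6002)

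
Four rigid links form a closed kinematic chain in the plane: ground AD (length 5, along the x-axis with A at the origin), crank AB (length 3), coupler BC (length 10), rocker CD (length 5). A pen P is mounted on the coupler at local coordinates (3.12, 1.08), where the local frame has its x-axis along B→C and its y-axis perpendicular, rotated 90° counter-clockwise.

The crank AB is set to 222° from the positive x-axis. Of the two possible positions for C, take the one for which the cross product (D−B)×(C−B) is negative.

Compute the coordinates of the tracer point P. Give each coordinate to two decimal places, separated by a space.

1.06 -1.68

A=(0,0), D=(5.00,0)
B = A + 3.00·(cos222°, sin222°) = (-2.2294, -2.0074)
|BD| = 7.5030
circle(B,10.00) ∩ circle(D,5.00): a=8.7495, h=4.8421
  candidates: C₊=(4.9056,4.9991) cross=36.330; C₋=(7.4966,-4.3321) cross=-36.330
  mode - wants cross < 0 → take C=(7.4966,-4.3321) (cross=-36.330)
ex = (C−B)/|BC| = (0.9726,-0.2325); ey = (0.2325,0.9726)
P = B + 3.12·ex + 1.08·ey = (1.0562,-1.6823)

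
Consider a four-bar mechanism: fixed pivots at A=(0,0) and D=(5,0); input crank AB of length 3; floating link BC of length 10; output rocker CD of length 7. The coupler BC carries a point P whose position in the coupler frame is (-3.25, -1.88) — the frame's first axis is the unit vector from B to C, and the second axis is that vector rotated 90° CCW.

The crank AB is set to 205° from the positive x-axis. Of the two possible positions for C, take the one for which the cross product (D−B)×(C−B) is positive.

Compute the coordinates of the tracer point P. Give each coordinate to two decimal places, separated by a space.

A=(0,0), D=(5.00,0)
B = A + 3.00·(cos205°, sin205°) = (-2.7189, -1.2679)
|BD| = 7.8224
circle(B,10.00) ∩ circle(D,7.00): a=7.1711, h=6.9696
  candidates: C₊=(3.2277,6.7719) cross=54.519; C₋=(5.4870,-6.9830) cross=-54.519
  mode + wants cross > 0 → take C=(3.2277,6.7719) (cross=54.519)
ex = (C−B)/|BC| = (0.5947,0.8040); ey = (-0.8040,0.5947)
P = B + -3.25·ex + -1.88·ey = (-3.1401,-4.9987)

-3.14 -5.00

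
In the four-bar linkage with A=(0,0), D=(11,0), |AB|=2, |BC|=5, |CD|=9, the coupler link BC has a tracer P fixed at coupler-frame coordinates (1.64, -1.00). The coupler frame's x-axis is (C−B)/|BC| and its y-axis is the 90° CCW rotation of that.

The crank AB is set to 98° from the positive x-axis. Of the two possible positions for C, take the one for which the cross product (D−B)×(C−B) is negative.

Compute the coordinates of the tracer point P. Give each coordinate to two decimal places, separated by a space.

-0.29 0.06

A=(0,0), D=(11.00,0)
B = A + 2.00·(cos98°, sin98°) = (-0.2783, 1.9805)
|BD| = 11.4509
circle(B,5.00) ∩ circle(D,9.00): a=3.2802, h=3.7736
  candidates: C₊=(3.6051,5.1299) cross=43.211; C₋=(2.2998,-2.3035) cross=-43.211
  mode - wants cross < 0 → take C=(2.2998,-2.3035) (cross=-43.211)
ex = (C−B)/|BC| = (0.5156,-0.8568); ey = (0.8568,0.5156)
P = B + 1.64·ex + -1.00·ey = (-0.2895,0.0597)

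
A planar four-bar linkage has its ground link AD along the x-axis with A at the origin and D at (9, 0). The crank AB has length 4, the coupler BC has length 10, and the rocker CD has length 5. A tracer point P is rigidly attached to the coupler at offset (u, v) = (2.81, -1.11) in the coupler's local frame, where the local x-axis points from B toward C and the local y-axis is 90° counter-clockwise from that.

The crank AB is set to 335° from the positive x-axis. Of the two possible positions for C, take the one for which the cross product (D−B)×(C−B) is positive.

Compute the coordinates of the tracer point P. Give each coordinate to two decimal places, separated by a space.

A=(0,0), D=(9.00,0)
B = A + 4.00·(cos335°, sin335°) = (3.6252, -1.6905)
|BD| = 5.6343
circle(B,10.00) ∩ circle(D,5.00): a=9.4728, h=3.2041
  candidates: C₊=(11.7003,4.2082) cross=18.053; C₋=(13.6229,-1.9049) cross=-18.053
  mode + wants cross > 0 → take C=(11.7003,4.2082) (cross=18.053)
ex = (C−B)/|BC| = (0.8075,0.5899); ey = (-0.5899,0.8075)
P = B + 2.81·ex + -1.11·ey = (6.5491,-0.9293)

6.55 -0.93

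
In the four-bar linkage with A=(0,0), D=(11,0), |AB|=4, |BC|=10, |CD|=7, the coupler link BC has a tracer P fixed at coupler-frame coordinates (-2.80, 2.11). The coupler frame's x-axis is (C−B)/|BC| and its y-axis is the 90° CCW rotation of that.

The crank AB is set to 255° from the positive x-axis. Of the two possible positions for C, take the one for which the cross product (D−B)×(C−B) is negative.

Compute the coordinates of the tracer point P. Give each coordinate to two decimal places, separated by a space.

A=(0,0), D=(11.00,0)
B = A + 4.00·(cos255°, sin255°) = (-1.0353, -3.8637)
|BD| = 12.6403
circle(B,10.00) ∩ circle(D,7.00): a=8.3375, h=5.5214
  candidates: C₊=(5.2155,3.9420) cross=69.792; C₋=(8.5909,-6.5724) cross=-69.792
  mode - wants cross < 0 → take C=(8.5909,-6.5724) (cross=-69.792)
ex = (C−B)/|BC| = (0.9626,-0.2709); ey = (0.2709,0.9626)
P = B + -2.80·ex + 2.11·ey = (-3.1591,-1.0742)

-3.16 -1.07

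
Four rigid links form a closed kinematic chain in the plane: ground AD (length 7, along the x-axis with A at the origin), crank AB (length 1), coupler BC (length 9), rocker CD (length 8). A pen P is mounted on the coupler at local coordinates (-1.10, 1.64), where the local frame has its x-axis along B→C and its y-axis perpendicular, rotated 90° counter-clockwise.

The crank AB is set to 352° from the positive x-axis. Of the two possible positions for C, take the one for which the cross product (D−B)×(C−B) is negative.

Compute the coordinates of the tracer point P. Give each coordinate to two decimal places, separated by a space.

1.84 1.64

A=(0,0), D=(7.00,0)
B = A + 1.00·(cos352°, sin352°) = (0.9903, -0.1392)
|BD| = 6.0113
circle(B,9.00) ∩ circle(D,8.00): a=4.4197, h=7.8401
  candidates: C₊=(5.2272,7.8011) cross=47.129; C₋=(5.5903,-7.8748) cross=-47.129
  mode - wants cross < 0 → take C=(5.5903,-7.8748) (cross=-47.129)
ex = (C−B)/|BC| = (0.5111,-0.8595); ey = (0.8595,0.5111)
P = B + -1.10·ex + 1.64·ey = (1.8377,1.6445)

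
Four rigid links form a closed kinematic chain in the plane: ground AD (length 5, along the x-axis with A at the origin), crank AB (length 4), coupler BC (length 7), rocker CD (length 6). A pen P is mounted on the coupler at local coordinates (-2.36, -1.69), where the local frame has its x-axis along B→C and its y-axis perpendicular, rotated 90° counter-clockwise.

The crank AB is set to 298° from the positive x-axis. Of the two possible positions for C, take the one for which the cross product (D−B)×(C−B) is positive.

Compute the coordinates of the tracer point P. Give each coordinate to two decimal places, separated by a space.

4.16 -5.32

A=(0,0), D=(5.00,0)
B = A + 4.00·(cos298°, sin298°) = (1.8779, -3.5318)
|BD| = 4.7139
circle(B,7.00) ∩ circle(D,6.00): a=3.7359, h=5.9197
  candidates: C₊=(-0.0830,3.1879) cross=27.905; C₋=(8.7874,-4.6535) cross=-27.905
  mode + wants cross > 0 → take C=(-0.0830,3.1879) (cross=27.905)
ex = (C−B)/|BC| = (-0.2801,0.9600); ey = (-0.9600,-0.2801)
P = B + -2.36·ex + -1.69·ey = (4.1613,-5.3239)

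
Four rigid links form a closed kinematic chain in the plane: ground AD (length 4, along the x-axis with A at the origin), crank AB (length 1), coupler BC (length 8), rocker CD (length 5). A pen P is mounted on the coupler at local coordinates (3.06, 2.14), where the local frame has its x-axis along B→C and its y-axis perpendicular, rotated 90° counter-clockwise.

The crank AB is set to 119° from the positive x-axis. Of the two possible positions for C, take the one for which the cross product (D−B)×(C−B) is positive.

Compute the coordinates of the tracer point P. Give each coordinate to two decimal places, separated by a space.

1.44 4.07

A=(0,0), D=(4.00,0)
B = A + 1.00·(cos119°, sin119°) = (-0.4848, 0.8746)
|BD| = 4.5693
circle(B,8.00) ∩ circle(D,5.00): a=6.5523, h=4.5900
  candidates: C₊=(6.8249,4.1255) cross=20.973; C₋=(5.0677,-4.8847) cross=-20.973
  mode + wants cross > 0 → take C=(6.8249,4.1255) (cross=20.973)
ex = (C−B)/|BC| = (0.9137,0.4064); ey = (-0.4064,0.9137)
P = B + 3.06·ex + 2.14·ey = (1.4415,4.0734)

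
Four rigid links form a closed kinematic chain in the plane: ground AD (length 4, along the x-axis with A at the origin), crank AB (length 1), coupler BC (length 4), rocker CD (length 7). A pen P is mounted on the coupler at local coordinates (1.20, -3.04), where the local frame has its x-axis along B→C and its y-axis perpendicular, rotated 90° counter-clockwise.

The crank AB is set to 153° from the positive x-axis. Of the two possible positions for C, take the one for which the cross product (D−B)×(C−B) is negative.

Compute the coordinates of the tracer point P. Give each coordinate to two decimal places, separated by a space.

-4.15 0.27

A=(0,0), D=(4.00,0)
B = A + 1.00·(cos153°, sin153°) = (-0.8910, 0.4540)
|BD| = 4.9120
circle(B,4.00) ∩ circle(D,7.00): a=-0.9031, h=3.8967
  candidates: C₊=(-1.4301,4.4175) cross=19.141; C₋=(-2.1504,-3.3426) cross=-19.141
  mode - wants cross < 0 → take C=(-2.1504,-3.3426) (cross=-19.141)
ex = (C−B)/|BC| = (-0.3148,-0.9491); ey = (0.9491,-0.3148)
P = B + 1.20·ex + -3.04·ey = (-4.1542,0.2721)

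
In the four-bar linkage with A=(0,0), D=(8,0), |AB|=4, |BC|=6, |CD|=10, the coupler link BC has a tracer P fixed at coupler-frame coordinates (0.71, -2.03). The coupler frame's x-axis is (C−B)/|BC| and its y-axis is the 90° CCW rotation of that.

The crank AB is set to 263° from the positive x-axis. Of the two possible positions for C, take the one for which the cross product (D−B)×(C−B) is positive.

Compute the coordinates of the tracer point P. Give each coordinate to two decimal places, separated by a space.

A=(0,0), D=(8.00,0)
B = A + 4.00·(cos263°, sin263°) = (-0.4875, -3.9702)
|BD| = 9.3701
circle(B,6.00) ∩ circle(D,10.00): a=1.2700, h=5.8641
  candidates: C₊=(-1.8218,1.8796) cross=54.947; C₋=(3.1475,-8.7438) cross=-54.947
  mode + wants cross > 0 → take C=(-1.8218,1.8796) (cross=54.947)
ex = (C−B)/|BC| = (-0.2224,0.9750); ey = (-0.9750,-0.2224)
P = B + 0.71·ex + -2.03·ey = (1.3338,-2.8265)

1.33 -2.83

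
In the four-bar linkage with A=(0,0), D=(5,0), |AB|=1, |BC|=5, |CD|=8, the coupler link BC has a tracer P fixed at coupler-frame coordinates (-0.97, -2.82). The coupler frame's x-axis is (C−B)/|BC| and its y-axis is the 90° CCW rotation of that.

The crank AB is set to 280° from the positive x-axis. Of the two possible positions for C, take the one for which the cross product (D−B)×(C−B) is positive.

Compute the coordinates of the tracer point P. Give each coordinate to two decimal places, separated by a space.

A=(0,0), D=(5.00,0)
B = A + 1.00·(cos280°, sin280°) = (0.1736, -0.9848)
|BD| = 4.9258
circle(B,5.00) ∩ circle(D,8.00): a=-1.4958, h=4.7710
  candidates: C₊=(-2.2459,3.3908) cross=23.501; C₋=(-0.3381,-5.9585) cross=-23.501
  mode + wants cross > 0 → take C=(-2.2459,3.3908) (cross=23.501)
ex = (C−B)/|BC| = (-0.4839,0.8751); ey = (-0.8751,-0.4839)
P = B + -0.97·ex + -2.82·ey = (3.1109,-0.4691)

3.11 -0.47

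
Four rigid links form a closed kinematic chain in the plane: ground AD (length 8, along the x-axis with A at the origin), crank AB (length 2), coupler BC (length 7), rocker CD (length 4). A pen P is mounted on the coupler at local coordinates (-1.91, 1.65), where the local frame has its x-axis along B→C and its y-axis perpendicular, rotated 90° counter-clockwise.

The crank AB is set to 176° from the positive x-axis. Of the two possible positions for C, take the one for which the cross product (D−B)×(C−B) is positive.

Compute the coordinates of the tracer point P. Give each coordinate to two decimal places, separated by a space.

-4.31 1.14

A=(0,0), D=(8.00,0)
B = A + 2.00·(cos176°, sin176°) = (-1.9951, 0.1395)
|BD| = 9.9961
circle(B,7.00) ∩ circle(D,4.00): a=6.6487, h=2.1897
  candidates: C₊=(4.6835,2.2362) cross=21.889; C₋=(4.6224,-2.1428) cross=-21.889
  mode + wants cross > 0 → take C=(4.6835,2.2362) (cross=21.889)
ex = (C−B)/|BC| = (0.9541,0.2995); ey = (-0.2995,0.9541)
P = B + -1.91·ex + 1.65·ey = (-4.3117,1.1417)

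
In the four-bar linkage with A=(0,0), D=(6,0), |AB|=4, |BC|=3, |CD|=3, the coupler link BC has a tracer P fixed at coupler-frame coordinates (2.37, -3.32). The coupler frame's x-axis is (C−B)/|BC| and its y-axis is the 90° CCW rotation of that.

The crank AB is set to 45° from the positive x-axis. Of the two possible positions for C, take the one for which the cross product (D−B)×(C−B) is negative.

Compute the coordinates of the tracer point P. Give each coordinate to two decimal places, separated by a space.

-0.35 0.27

A=(0,0), D=(6.00,0)
B = A + 4.00·(cos45°, sin45°) = (2.8284, 2.8284)
|BD| = 4.2496
circle(B,3.00) ∩ circle(D,3.00): a=2.1248, h=2.1178
  candidates: C₊=(5.8238,2.9948) cross=9.000; C₋=(3.0046,-0.1664) cross=-9.000
  mode - wants cross < 0 → take C=(3.0046,-0.1664) (cross=-9.000)
ex = (C−B)/|BC| = (0.0587,-0.9983); ey = (0.9983,0.0587)
P = B + 2.37·ex + -3.32·ey = (-0.3467,0.2675)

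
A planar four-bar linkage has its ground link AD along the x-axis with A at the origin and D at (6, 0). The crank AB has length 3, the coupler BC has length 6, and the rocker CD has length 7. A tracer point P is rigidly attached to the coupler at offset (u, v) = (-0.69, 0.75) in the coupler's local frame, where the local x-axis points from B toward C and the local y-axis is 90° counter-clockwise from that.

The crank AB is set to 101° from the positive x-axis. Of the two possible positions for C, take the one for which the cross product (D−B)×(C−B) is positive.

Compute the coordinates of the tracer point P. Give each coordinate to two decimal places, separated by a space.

-1.58 3.09

A=(0,0), D=(6.00,0)
B = A + 3.00·(cos101°, sin101°) = (-0.5724, 2.9449)
|BD| = 7.2020
circle(B,6.00) ∩ circle(D,7.00): a=2.6985, h=5.3589
  candidates: C₊=(4.0814,6.7319) cross=38.595; C₋=(-0.3011,-3.0490) cross=-38.595
  mode + wants cross > 0 → take C=(4.0814,6.7319) (cross=38.595)
ex = (C−B)/|BC| = (0.7756,0.6312); ey = (-0.6312,0.7756)
P = B + -0.69·ex + 0.75·ey = (-1.5810,3.0911)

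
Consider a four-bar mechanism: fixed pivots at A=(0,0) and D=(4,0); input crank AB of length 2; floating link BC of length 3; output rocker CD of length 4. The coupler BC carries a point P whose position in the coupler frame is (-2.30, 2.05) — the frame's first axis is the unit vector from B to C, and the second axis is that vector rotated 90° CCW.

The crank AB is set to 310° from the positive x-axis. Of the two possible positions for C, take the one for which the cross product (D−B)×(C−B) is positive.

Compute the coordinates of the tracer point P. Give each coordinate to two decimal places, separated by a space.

A=(0,0), D=(4.00,0)
B = A + 2.00·(cos310°, sin310°) = (1.2856, -1.5321)
|BD| = 3.1170
circle(B,3.00) ∩ circle(D,4.00): a=0.4356, h=2.9682
  candidates: C₊=(0.2059,1.2669) cross=9.252; C₋=(3.1239,-3.9029) cross=-9.252
  mode + wants cross > 0 → take C=(0.2059,1.2669) (cross=9.252)
ex = (C−B)/|BC| = (-0.3599,0.9330); ey = (-0.9330,-0.3599)
P = B + -2.30·ex + 2.05·ey = (0.2007,-4.4157)

0.20 -4.42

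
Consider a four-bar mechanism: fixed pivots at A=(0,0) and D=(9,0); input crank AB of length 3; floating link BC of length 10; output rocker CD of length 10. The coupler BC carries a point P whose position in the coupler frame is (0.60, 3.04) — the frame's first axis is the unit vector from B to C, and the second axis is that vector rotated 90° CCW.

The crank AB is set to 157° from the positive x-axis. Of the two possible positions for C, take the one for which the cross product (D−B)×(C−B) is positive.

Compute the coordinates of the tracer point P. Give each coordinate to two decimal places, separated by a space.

A=(0,0), D=(9.00,0)
B = A + 3.00·(cos157°, sin157°) = (-2.7615, 1.1722)
|BD| = 11.8198
circle(B,10.00) ∩ circle(D,10.00): a=5.9099, h=8.0668
  candidates: C₊=(3.9192,8.6131) cross=95.348; C₋=(2.3192,-7.4409) cross=-95.348
  mode + wants cross > 0 → take C=(3.9192,8.6131) (cross=95.348)
ex = (C−B)/|BC| = (0.6681,0.7441); ey = (-0.7441,0.6681)
P = B + 0.60·ex + 3.04·ey = (-4.6227,3.6496)

-4.62 3.65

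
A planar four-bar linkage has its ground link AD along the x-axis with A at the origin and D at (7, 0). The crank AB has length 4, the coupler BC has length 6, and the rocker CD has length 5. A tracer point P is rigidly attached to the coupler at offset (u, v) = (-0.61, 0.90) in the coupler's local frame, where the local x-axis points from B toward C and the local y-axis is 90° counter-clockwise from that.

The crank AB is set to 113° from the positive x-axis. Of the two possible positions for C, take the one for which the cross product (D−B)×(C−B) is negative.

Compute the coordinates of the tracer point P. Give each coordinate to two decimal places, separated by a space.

-1.23 4.72

A=(0,0), D=(7.00,0)
B = A + 4.00·(cos113°, sin113°) = (-1.5629, 3.6820)
|BD| = 9.3210
circle(B,6.00) ∩ circle(D,5.00): a=5.2506, h=2.9037
  candidates: C₊=(4.4077,4.2755) cross=27.066; C₋=(2.1136,-1.0596) cross=-27.066
  mode - wants cross < 0 → take C=(2.1136,-1.0596) (cross=-27.066)
ex = (C−B)/|BC| = (0.6127,-0.7903); ey = (0.7903,0.6127)
P = B + -0.61·ex + 0.90·ey = (-1.2255,4.7156)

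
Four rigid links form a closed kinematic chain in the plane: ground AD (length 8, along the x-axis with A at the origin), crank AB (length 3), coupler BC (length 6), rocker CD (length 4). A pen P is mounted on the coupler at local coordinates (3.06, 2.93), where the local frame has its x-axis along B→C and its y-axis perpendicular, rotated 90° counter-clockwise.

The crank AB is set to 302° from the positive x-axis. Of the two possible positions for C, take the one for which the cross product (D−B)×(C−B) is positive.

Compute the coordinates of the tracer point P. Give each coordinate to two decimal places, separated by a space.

0.80 1.62

A=(0,0), D=(8.00,0)
B = A + 3.00·(cos302°, sin302°) = (1.5898, -2.5441)
|BD| = 6.8967
circle(B,6.00) ∩ circle(D,4.00): a=4.8983, h=3.4651
  candidates: C₊=(4.8643,2.4835) cross=23.897; C₋=(7.4208,-3.9578) cross=-23.897
  mode + wants cross > 0 → take C=(4.8643,2.4835) (cross=23.897)
ex = (C−B)/|BC| = (0.5458,0.8379); ey = (-0.8379,0.5458)
P = B + 3.06·ex + 2.93·ey = (0.8046,1.6190)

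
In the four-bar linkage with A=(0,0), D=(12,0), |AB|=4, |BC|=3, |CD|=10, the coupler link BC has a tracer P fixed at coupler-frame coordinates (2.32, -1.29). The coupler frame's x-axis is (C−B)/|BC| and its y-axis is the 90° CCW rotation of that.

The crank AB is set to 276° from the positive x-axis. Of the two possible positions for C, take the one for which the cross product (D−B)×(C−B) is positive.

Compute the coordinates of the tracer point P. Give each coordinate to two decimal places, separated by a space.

2.79 -2.79

A=(0,0), D=(12.00,0)
B = A + 4.00·(cos276°, sin276°) = (0.4181, -3.9781)
|BD| = 12.2460
circle(B,3.00) ∩ circle(D,10.00): a=2.4075, h=1.7899
  candidates: C₊=(2.1136,-1.5032) cross=21.919; C₋=(3.2765,-4.8889) cross=-21.919
  mode + wants cross > 0 → take C=(2.1136,-1.5032) (cross=21.919)
ex = (C−B)/|BC| = (0.5652,0.8250); ey = (-0.8250,0.5652)
P = B + 2.32·ex + -1.29·ey = (2.7935,-2.7932)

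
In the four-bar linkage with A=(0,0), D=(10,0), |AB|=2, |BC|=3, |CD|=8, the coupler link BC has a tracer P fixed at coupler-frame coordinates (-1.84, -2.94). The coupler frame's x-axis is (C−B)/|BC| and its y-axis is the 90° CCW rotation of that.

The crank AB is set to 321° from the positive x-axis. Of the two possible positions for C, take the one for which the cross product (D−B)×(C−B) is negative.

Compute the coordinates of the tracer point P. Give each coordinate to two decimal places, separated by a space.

A=(0,0), D=(10.00,0)
B = A + 2.00·(cos321°, sin321°) = (1.5543, -1.2586)
|BD| = 8.5390
circle(B,3.00) ∩ circle(D,8.00): a=1.0490, h=2.8106
  candidates: C₊=(2.1775,1.6759) cross=24.000; C₋=(3.0061,-3.8840) cross=-24.000
  mode - wants cross < 0 → take C=(3.0061,-3.8840) (cross=-24.000)
ex = (C−B)/|BC| = (0.4839,-0.8751); ey = (0.8751,0.4839)
P = B + -1.84·ex + -2.94·ey = (-1.9090,-1.0712)

-1.91 -1.07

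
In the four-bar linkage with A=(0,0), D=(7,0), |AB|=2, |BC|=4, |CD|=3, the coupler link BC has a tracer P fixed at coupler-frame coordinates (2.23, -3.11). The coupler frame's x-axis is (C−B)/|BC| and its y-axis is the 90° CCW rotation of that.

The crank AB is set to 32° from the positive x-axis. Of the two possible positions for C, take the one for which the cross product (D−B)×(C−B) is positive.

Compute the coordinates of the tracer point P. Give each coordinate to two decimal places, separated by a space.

A=(0,0), D=(7.00,0)
B = A + 2.00·(cos32°, sin32°) = (1.6961, 1.0598)
|BD| = 5.4088
circle(B,4.00) ∩ circle(D,3.00): a=3.3515, h=2.1835
  candidates: C₊=(5.4105,2.5443) cross=11.810; C₋=(4.5548,-1.7380) cross=-11.810
  mode + wants cross > 0 → take C=(5.4105,2.5443) (cross=11.810)
ex = (C−B)/|BC| = (0.9286,0.3711); ey = (-0.3711,0.9286)
P = B + 2.23·ex + -3.11·ey = (4.9210,-1.0005)

4.92 -1.00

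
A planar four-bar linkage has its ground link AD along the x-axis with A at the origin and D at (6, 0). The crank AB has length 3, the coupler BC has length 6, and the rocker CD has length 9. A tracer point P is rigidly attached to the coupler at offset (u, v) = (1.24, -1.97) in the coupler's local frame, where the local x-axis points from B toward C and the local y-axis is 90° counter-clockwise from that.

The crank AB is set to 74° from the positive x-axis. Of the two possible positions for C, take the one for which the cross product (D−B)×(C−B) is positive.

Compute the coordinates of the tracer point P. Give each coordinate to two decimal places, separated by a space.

A=(0,0), D=(6.00,0)
B = A + 3.00·(cos74°, sin74°) = (0.8269, 2.8838)
|BD| = 5.9226
circle(B,6.00) ∩ circle(D,9.00): a=-0.8377, h=5.9412
  candidates: C₊=(2.9881,8.4811) cross=35.187; C₋=(-2.7977,-1.8977) cross=-35.187
  mode + wants cross > 0 → take C=(2.9881,8.4811) (cross=35.187)
ex = (C−B)/|BC| = (0.3602,0.9329); ey = (-0.9329,0.3602)
P = B + 1.24·ex + -1.97·ey = (3.1113,3.3310)

3.11 3.33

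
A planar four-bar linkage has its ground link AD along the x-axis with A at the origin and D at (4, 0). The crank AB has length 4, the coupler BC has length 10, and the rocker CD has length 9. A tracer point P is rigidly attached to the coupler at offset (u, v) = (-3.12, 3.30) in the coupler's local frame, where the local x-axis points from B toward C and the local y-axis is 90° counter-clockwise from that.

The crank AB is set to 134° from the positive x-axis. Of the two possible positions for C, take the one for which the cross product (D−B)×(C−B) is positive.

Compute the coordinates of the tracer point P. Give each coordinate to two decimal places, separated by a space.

-7.26 3.62

A=(0,0), D=(4.00,0)
B = A + 4.00·(cos134°, sin134°) = (-2.7786, 2.8774)
|BD| = 7.3640
circle(B,10.00) ∩ circle(D,9.00): a=4.9721, h=8.6763
  candidates: C₊=(5.1883,8.9212) cross=63.893; C₋=(-1.5919,-7.0520) cross=-63.893
  mode + wants cross > 0 → take C=(5.1883,8.9212) (cross=63.893)
ex = (C−B)/|BC| = (0.7967,0.6044); ey = (-0.6044,0.7967)
P = B + -3.12·ex + 3.30·ey = (-7.2588,3.6208)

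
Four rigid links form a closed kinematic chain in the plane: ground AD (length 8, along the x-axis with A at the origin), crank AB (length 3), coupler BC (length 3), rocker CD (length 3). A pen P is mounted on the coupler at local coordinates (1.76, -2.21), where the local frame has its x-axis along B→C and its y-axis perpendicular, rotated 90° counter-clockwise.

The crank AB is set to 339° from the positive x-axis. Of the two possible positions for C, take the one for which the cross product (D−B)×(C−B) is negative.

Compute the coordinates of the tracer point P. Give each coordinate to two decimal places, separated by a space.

3.88 -3.69

A=(0,0), D=(8.00,0)
B = A + 3.00·(cos339°, sin339°) = (2.8007, -1.0751)
|BD| = 5.3093
circle(B,3.00) ∩ circle(D,3.00): a=2.6546, h=1.3975
  candidates: C₊=(5.1174,0.8310) cross=7.420; C₋=(5.6834,-1.9061) cross=-7.420
  mode - wants cross < 0 → take C=(5.6834,-1.9061) (cross=-7.420)
ex = (C−B)/|BC| = (0.9609,-0.2770); ey = (0.2770,0.9609)
P = B + 1.76·ex + -2.21·ey = (3.8797,-3.6861)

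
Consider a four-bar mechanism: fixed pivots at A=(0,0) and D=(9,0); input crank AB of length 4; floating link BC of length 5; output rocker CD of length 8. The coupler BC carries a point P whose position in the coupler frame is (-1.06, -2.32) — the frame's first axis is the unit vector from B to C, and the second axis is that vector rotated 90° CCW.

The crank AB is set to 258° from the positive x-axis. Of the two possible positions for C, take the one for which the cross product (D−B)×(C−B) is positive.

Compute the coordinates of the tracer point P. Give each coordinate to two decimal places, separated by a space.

A=(0,0), D=(9.00,0)
B = A + 4.00·(cos258°, sin258°) = (-0.8316, -3.9126)
|BD| = 10.5816
circle(B,5.00) ∩ circle(D,8.00): a=3.4480, h=3.6210
  candidates: C₊=(1.0331,0.7267) cross=38.316; C₋=(3.7108,-6.0021) cross=-38.316
  mode + wants cross > 0 → take C=(1.0331,0.7267) (cross=38.316)
ex = (C−B)/|BC| = (0.3729,0.9279); ey = (-0.9279,0.3729)
P = B + -1.06·ex + -2.32·ey = (0.9257,-5.7613)

0.93 -5.76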